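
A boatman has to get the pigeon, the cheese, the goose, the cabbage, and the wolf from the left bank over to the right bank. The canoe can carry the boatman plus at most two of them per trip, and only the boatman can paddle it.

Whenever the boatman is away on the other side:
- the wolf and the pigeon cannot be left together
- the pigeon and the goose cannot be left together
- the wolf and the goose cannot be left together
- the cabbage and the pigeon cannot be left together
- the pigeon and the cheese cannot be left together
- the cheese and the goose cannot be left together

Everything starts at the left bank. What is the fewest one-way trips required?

7

Counting alone: the boatman can take at most 2 across per trip to the right bank, so moving all 5 needs at least 3 loaded trips out, with a return between consecutive ones — at least 5 crossings.
The safety rule pushes this higher. Following every safe sequence of crossings, the most of the 5 that can be at the right bank as the canoe arrives there on crossing 5 is 4 — never all 5.
So no plan with fewer than 7 crossings exists, and this one achieves 7:
1. Boatman goes to the right bank with the goose and the pigeon.
2. Boatman goes back to the left bank with the pigeon.
3. Boatman goes to the right bank with the cabbage and the pigeon.
4. Boatman goes back to the left bank with the pigeon.
5. Boatman goes to the right bank with the cheese and the wolf.
6. Boatman goes back to the left bank with the goose.
7. Boatman goes to the right bank with the goose and the pigeon.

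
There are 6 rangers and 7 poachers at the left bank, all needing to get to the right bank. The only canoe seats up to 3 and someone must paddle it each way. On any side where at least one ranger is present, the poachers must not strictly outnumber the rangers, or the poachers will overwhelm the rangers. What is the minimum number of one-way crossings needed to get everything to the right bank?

The poachers already outnumber the rangers at the left bank before anyone moves, so the starting position itself is disallowed.

impossible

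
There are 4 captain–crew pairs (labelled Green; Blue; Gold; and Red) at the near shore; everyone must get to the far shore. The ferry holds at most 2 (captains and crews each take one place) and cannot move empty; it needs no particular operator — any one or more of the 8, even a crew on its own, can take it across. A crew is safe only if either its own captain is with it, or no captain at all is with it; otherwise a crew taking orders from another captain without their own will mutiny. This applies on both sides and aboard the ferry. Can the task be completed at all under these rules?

No

Following every safe sequence of crossings from the start, the most of the 8 that can be at the far shore as the ferry arrives there on crossings 1, 3, 5 is 2, 3, 4 respectively; the best ever achieved is 4 of 8.
From crossing 7 on, no configuration arises that was not already reachable earlier: only 44 distinct safe configurations (who is on which side, and where the ferry is) can ever be reached, none of them has everyone across, and every continuation just revisits them. So no valid plan exists.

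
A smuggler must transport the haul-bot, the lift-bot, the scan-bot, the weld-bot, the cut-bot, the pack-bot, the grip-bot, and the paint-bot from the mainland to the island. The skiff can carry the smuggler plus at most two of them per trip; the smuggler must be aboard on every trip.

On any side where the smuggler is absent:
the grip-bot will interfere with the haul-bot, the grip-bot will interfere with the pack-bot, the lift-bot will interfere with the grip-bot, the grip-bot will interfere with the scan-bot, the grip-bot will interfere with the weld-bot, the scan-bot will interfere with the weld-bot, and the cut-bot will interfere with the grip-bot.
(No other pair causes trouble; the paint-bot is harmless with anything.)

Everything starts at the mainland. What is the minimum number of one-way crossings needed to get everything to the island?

Counting alone: the smuggler can take at most 2 across per trip to the island, so moving all 8 needs at least 4 loaded trips out, with a return between consecutive ones — at least 7 crossings.
The safety rule pushes this higher. Following every safe sequence of crossings, the most of the 8 that can be at the island as the skiff arrives there on crossings 7, 9, 11 is 5, 6, 7 respectively — never all 8.
So no plan with fewer than 13 crossings exists, and this one achieves 13:
1. Smuggler goes to the island with the grip-bot and the scan-bot.  [the mainland: the cut-bot, the haul-bot, the lift-bot, the pack-bot, the paint-bot, the weld-bot | the island: the grip-bot, the scan-bot]
2. Smuggler goes back to the mainland with the scan-bot.  [the mainland: the cut-bot, the haul-bot, the lift-bot, the pack-bot, the paint-bot, the scan-bot, the weld-bot | the island: the grip-bot]
3. Smuggler goes to the island with the haul-bot and the scan-bot.  [the mainland: the cut-bot, the lift-bot, the pack-bot, the paint-bot, the weld-bot | the island: the grip-bot, the haul-bot, the scan-bot]
4. Smuggler goes back to the mainland with the grip-bot.  [the mainland: the cut-bot, the grip-bot, the lift-bot, the pack-bot, the paint-bot, the weld-bot | the island: the haul-bot, the scan-bot]
5. Smuggler goes to the island with the grip-bot and the lift-bot.  [the mainland: the cut-bot, the pack-bot, the paint-bot, the weld-bot | the island: the grip-bot, the haul-bot, the lift-bot, the scan-bot]
6. Smuggler goes back to the mainland with the grip-bot.  [the mainland: the cut-bot, the grip-bot, the pack-bot, the paint-bot, the weld-bot | the island: the haul-bot, the lift-bot, the scan-bot]
7. Smuggler goes to the island with the cut-bot and the grip-bot.  [the mainland: the pack-bot, the paint-bot, the weld-bot | the island: the cut-bot, the grip-bot, the haul-bot, the lift-bot, the scan-bot]
8. Smuggler goes back to the mainland with the grip-bot.  [the mainland: the grip-bot, the pack-bot, the paint-bot, the weld-bot | the island: the cut-bot, the haul-bot, the lift-bot, the scan-bot]
9. Smuggler goes to the island with the pack-bot and the weld-bot.  [the mainland: the grip-bot, the paint-bot | the island: the cut-bot, the haul-bot, the lift-bot, the pack-bot, the scan-bot, the weld-bot]
10. Smuggler goes back to the mainland with the scan-bot.  [the mainland: the grip-bot, the paint-bot, the scan-bot | the island: the cut-bot, the haul-bot, the lift-bot, the pack-bot, the weld-bot]
11. Smuggler goes to the island with the paint-bot and the scan-bot.  [the mainland: the grip-bot | the island: the cut-bot, the haul-bot, the lift-bot, the pack-bot, the paint-bot, the scan-bot, the weld-bot]
12. Smuggler goes back to the mainland with the scan-bot.  [the mainland: the grip-bot, the scan-bot | the island: the cut-bot, the haul-bot, the lift-bot, the pack-bot, the paint-bot, the weld-bot]
13. Smuggler goes to the island with the grip-bot and the scan-bot.  [the mainland: — | the island: the cut-bot, the grip-bot, the haul-bot, the lift-bot, the pack-bot, the paint-bot, the scan-bot, the weld-bot]

13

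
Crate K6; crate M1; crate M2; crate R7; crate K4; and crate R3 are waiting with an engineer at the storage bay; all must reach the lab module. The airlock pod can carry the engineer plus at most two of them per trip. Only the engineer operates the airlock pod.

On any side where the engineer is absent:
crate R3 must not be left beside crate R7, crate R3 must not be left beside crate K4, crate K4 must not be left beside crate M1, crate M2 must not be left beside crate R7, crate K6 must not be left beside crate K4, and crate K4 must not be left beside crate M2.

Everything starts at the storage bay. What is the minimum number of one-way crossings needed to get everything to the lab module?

Counting alone: the engineer can take at most 2 across per trip to the lab module, so moving all 6 needs at least 3 loaded trips out, with a return between consecutive ones — at least 5 crossings.
The safety rule pushes this higher. Following every safe sequence of crossings, the most of the 6 that can be at the lab module as the airlock pod arrives there on crossing 5 is 5 — never all 6.
So no plan with fewer than 7 crossings exists, and this one achieves 7:
1. Engineer goes to the lab module with crate K4 and crate R7.
2. Engineer goes back to the storage bay alone.
3. Engineer goes to the lab module with crate K6 and crate M1.
4. Engineer goes back to the storage bay with crate K4.
5. Engineer goes to the lab module with crate M2 and crate R3.
6. Engineer goes back to the storage bay with crate R7.
7. Engineer goes to the lab module with crate K4 and crate R7.

7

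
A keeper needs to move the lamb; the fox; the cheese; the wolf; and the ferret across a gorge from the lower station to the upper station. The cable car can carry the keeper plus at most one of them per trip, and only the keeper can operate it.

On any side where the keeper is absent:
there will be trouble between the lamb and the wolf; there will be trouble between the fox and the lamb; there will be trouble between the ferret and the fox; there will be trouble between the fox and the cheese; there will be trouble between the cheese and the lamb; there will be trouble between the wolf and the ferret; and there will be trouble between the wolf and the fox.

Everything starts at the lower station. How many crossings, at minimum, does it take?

impossible

Whatever the first load, the items left behind include a forbidden pair without the keeper. No opening move is safe, so no plan exists.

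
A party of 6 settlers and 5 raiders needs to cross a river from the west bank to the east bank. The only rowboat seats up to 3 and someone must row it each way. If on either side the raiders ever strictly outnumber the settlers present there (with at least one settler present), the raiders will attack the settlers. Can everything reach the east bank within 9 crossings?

Yes — this plan uses 9 crossings (≤ 9):
1. 3 raiders → the east bank.  (the west bank: 6S 2R; the east bank: 0S 3R)
2. 1 raider ← the west bank.  (the west bank: 6S 3R; the east bank: 0S 2R)
3. 3 settlers → the east bank.  (the west bank: 3S 3R; the east bank: 3S 2R)
4. 1 settler ← the west bank.  (the west bank: 4S 3R; the east bank: 2S 2R)
5. 2 settlers and 1 raider → the east bank.  (the west bank: 2S 2R; the east bank: 4S 3R)
6. 1 settler ← the west bank.  (the west bank: 3S 2R; the east bank: 3S 3R)
7. 2 settlers and 1 raider → the east bank.  (the west bank: 1S 1R; the east bank: 5S 4R)
8. 1 settler ← the west bank.  (the west bank: 2S 1R; the east bank: 4S 4R)
9. 2 settlers and 1 raider → the east bank.  (the west bank: 0S 0R; the east bank: 6S 5R)

Yes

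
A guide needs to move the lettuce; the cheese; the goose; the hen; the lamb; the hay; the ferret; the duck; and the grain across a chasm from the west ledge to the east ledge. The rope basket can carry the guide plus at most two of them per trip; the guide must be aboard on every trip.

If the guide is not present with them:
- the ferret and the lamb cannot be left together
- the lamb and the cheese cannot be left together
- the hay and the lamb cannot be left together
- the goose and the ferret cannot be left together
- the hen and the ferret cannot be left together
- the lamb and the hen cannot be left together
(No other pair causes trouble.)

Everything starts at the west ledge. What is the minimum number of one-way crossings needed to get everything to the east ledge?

15

Counting alone: the guide can take at most 2 across per trip to the east ledge, so moving all 9 needs at least 5 loaded trips out, with a return between consecutive ones — at least 9 crossings.
The safety rule pushes this higher. Following every safe sequence of crossings, the most of the 9 that can be at the east ledge as the rope basket arrives there on crossings 9, 11, 13 is 6, 7, 8 respectively — never all 9.
So no plan with fewer than 15 crossings exists, and this one achieves 15:
1. Guide goes to the east ledge with the ferret and the lamb.
2. Guide goes back to the west ledge with the lamb.
3. Guide goes to the east ledge with the lamb and the lettuce.
4. Guide goes back to the west ledge with the lamb.
5. Guide goes to the east ledge with the cheese and the lamb.
6. Guide goes back to the west ledge with the lamb.
7. Guide goes to the east ledge with the hay and the hen.
8. Guide goes back to the west ledge with the hen.
9. Guide goes to the east ledge with the goose and the hen.
10. Guide goes back to the west ledge with the ferret.
11. Guide goes to the east ledge with the duck and the lamb.
12. Guide goes back to the west ledge with the lamb.
13. Guide goes to the east ledge with the grain and the lamb.
14. Guide goes back to the west ledge with the lamb.
15. Guide goes to the east ledge with the ferret and the lamb.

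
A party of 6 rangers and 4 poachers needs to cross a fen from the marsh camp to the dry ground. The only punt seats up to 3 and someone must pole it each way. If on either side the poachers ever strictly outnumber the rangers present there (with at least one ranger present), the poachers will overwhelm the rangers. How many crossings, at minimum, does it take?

Counting alone: each trip to the dry ground takes at most 3 across and each return brings at least 1 back, so after t trips out (and t−1 returns) at most 3t − (t−1) of the 10 are across; that first reaches 10 at t = 5, so at least 9 crossings are needed.
The plan below uses exactly 9 crossings, so it is optimal:
1. 2 poachers → the dry ground.  (the marsh camp: 6R 2P; the dry ground: 0R 2P)
2. 1 poacher ← the marsh camp.  (the marsh camp: 6R 3P; the dry ground: 0R 1P)
3. 3 poachers → the dry ground.  (the marsh camp: 6R 0P; the dry ground: 0R 4P)
4. 1 poacher ← the marsh camp.  (the marsh camp: 6R 1P; the dry ground: 0R 3P)
5. 3 rangers → the dry ground.  (the marsh camp: 3R 1P; the dry ground: 3R 3P)
6. 1 poacher ← the marsh camp.  (the marsh camp: 3R 2P; the dry ground: 3R 2P)
7. 1 ranger and 2 poachers → the dry ground.  (the marsh camp: 2R 0P; the dry ground: 4R 4P)
8. 1 poacher ← the marsh camp.  (the marsh camp: 2R 1P; the dry ground: 4R 3P)
9. 2 rangers and 1 poacher → the dry ground.  (the marsh camp: 0R 0P; the dry ground: 6R 4P)

9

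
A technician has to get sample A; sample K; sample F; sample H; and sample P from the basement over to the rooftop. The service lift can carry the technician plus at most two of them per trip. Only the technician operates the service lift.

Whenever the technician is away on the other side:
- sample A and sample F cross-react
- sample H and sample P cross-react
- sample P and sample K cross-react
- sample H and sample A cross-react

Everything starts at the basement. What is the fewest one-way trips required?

Counting alone: the technician can take at most 2 across per trip to the rooftop, so moving all 5 needs at least 3 loaded trips out, with a return between consecutive ones — at least 5 crossings.
The safety rule pushes this higher. Following every safe sequence of crossings, the most of the 5 that can be at the rooftop as the service lift arrives there on crossing 5 is 4 — never all 5.
So no plan with fewer than 7 crossings exists, and this one achieves 7:
1. Technician goes to the rooftop with sample A and sample P.  [the basement: sample F, sample H, sample K | the rooftop: sample A, sample P]
2. Technician goes back to the basement alone.  [the basement: sample F, sample H, sample K | the rooftop: sample A, sample P]
3. Technician goes to the rooftop with sample K.  [the basement: sample F, sample H | the rooftop: sample A, sample K, sample P]
4. Technician goes back to the basement with sample P.  [the basement: sample F, sample H, sample P | the rooftop: sample A, sample K]
5. Technician goes to the rooftop with sample F and sample H.  [the basement: sample P | the rooftop: sample A, sample F, sample H, sample K]
6. Technician goes back to the basement with sample A.  [the basement: sample A, sample P | the rooftop: sample F, sample H, sample K]
7. Technician goes to the rooftop with sample A and sample P.  [the basement: — | the rooftop: sample A, sample F, sample H, sample K, sample P]

7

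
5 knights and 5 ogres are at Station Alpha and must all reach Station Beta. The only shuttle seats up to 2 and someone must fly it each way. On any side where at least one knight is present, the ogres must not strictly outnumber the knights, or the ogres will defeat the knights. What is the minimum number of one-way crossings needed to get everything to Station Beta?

impossible

Following every safe sequence of crossings from the start, the most of the 10 that can be at Station Beta as the shuttle arrives there on crossings 1, 3, 5, 7 is 2, 3, 4, 5 respectively; the best ever achieved is 5 of 10.
From crossing 9 on, no configuration arises that was not already reachable earlier: only 13 distinct safe configurations (who is on which side, and where the shuttle is) can ever be reached, none of them has everyone across, and every continuation just revisits them. They are: 0 knights + 0 ogres across (shuttle back at the start); 0 knights + 1 ogre across (shuttle there); 0 knights + 1 ogre across (shuttle back at the start); 0 knights + 2 ogres across (shuttle there); 0 knights + 2 ogres across (shuttle back at the start); 0 knights + 3 ogres across (shuttle there); 0 knights + 3 ogres across (shuttle back at the start); 0 knights + 4 ogres across (shuttle there); 0 knights + 4 ogres across (shuttle back at the start); 0 knights + 5 ogres across (shuttle there); 1 knight + 1 ogre across (shuttle there); 1 knight + 1 ogre across (shuttle back at the start); 2 knights + 2 ogres across (shuttle there). So no valid plan exists.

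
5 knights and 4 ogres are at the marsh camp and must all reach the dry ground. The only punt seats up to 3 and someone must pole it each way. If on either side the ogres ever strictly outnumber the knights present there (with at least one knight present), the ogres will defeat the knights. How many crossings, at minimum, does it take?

Counting alone: each trip to the dry ground takes at most 3 across and each return brings at least 1 back, so after t trips out (and t−1 returns) at most 3t − (t−1) of the 9 are across; that first reaches 9 at t = 4, so at least 7 crossings are needed.
The plan below uses exactly 7 crossings, so it is optimal:
1. 3 ogres → the dry ground.  (the marsh camp: 5K 1O; the dry ground: 0K 3O)
2. 1 ogre ← the marsh camp.  (the marsh camp: 5K 2O; the dry ground: 0K 2O)
3. 3 knights → the dry ground.  (the marsh camp: 2K 2O; the dry ground: 3K 2O)
4. 1 knight ← the marsh camp.  (the marsh camp: 3K 2O; the dry ground: 2K 2O)
5. 2 knights and 1 ogre → the dry ground.  (the marsh camp: 1K 1O; the dry ground: 4K 3O)
6. 1 knight ← the marsh camp.  (the marsh camp: 2K 1O; the dry ground: 3K 3O)
7. 2 knights and 1 ogre → the dry ground.  (the marsh camp: 0K 0O; the dry ground: 5K 4O)

7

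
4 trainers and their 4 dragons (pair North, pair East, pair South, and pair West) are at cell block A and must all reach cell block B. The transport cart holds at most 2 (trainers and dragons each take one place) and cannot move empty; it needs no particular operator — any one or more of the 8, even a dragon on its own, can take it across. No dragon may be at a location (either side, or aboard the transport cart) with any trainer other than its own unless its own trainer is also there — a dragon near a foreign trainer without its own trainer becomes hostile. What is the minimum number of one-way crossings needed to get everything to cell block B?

Following every safe sequence of crossings from the start, the most of the 8 that can be at cell block B as the transport cart arrives there on crossings 1, 3, 5 is 2, 3, 4 respectively; the best ever achieved is 4 of 8.
From crossing 7 on, no configuration arises that was not already reachable earlier: only 44 distinct safe configurations (who is on which side, and where the transport cart is) can ever be reached, none of them has everyone across, and every continuation just revisits them. So no valid plan exists.

impossible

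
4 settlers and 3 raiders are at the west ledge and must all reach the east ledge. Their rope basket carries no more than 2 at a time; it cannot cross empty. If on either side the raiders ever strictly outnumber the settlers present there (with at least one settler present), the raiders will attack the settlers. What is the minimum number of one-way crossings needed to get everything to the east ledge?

Counting alone: each trip to the east ledge takes at most 2 across and each return brings at least 1 back, so after t trips out (and t−1 returns) at most 2t − (t−1) of the 7 are across; that first reaches 7 at t = 6, so at least 11 crossings are needed.
The plan below uses exactly 11 crossings, so it is optimal:
1. 2 raiders → the east ledge.  (the west ledge: 4S 1R; the east ledge: 0S 2R)
2. 1 raider ← the west ledge.  (the west ledge: 4S 2R; the east ledge: 0S 1R)
3. 2 raiders → the east ledge.  (the west ledge: 4S 0R; the east ledge: 0S 3R)
4. 1 raider ← the west ledge.  (the west ledge: 4S 1R; the east ledge: 0S 2R)
5. 2 settlers → the east ledge.  (the west ledge: 2S 1R; the east ledge: 2S 2R)
6. 1 raider ← the west ledge.  (the west ledge: 2S 2R; the east ledge: 2S 1R)
7. 1 settler and 1 raider → the east ledge.  (the west ledge: 1S 1R; the east ledge: 3S 2R)
8. 1 settler ← the west ledge.  (the west ledge: 2S 1R; the east ledge: 2S 2R)
9. 1 settler and 1 raider → the east ledge.  (the west ledge: 1S 0R; the east ledge: 3S 3R)
10. 1 raider ← the west ledge.  (the west ledge: 1S 1R; the east ledge: 3S 2R)
11. 1 settler and 1 raider → the east ledge.  (the west ledge: 0S 0R; the east ledge: 4S 3R)

11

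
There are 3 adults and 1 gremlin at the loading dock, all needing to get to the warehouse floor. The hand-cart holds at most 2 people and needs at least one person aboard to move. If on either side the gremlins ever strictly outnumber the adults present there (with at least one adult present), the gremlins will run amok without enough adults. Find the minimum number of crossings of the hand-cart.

5

Counting alone: each trip to the warehouse floor takes at most 2 across and each return brings at least 1 back, so after t trips out (and t−1 returns) at most 2t − (t−1) of the 4 are across; that first reaches 4 at t = 3, so at least 5 crossings are needed.
The plan below uses exactly 5 crossings, so it is optimal:
1. 1 adult and 1 gremlin → the warehouse floor.  (the loading dock: 2A 0G; the warehouse floor: 1A 1G)
2. 1 gremlin ← the loading dock.  (the loading dock: 2A 1G; the warehouse floor: 1A 0G)
3. 1 adult and 1 gremlin → the warehouse floor.  (the loading dock: 1A 0G; the warehouse floor: 2A 1G)
4. 1 gremlin ← the loading dock.  (the loading dock: 1A 1G; the warehouse floor: 2A 0G)
5. 1 adult and 1 gremlin → the warehouse floor.  (the loading dock: 0A 0G; the warehouse floor: 3A 1G)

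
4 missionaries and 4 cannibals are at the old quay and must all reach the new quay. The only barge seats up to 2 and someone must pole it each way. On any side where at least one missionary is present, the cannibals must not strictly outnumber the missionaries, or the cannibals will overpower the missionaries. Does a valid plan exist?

Following every safe sequence of crossings from the start, the most of the 8 that can be at the new quay as the barge arrives there on crossings 1, 3, 5 is 2, 3, 4 respectively; the best ever achieved is 4 of 8.
From crossing 7 on, no configuration arises that was not already reachable earlier: only 11 distinct safe configurations (who is on which side, and where the barge is) can ever be reached, none of them has everyone across, and every continuation just revisits them. They are: 0 missionaries + 0 cannibals across (barge back at the start); 0 missionaries + 1 cannibal across (barge there); 0 missionaries + 1 cannibal across (barge back at the start); 0 missionaries + 2 cannibals across (barge there); 0 missionaries + 2 cannibals across (barge back at the start); 0 missionaries + 3 cannibals across (barge there); 0 missionaries + 3 cannibals across (barge back at the start); 0 missionaries + 4 cannibals across (barge there); 1 missionary + 1 cannibal across (barge there); 1 missionary + 1 cannibal across (barge back at the start); 2 missionaries + 2 cannibals across (barge there). So no valid plan exists.

No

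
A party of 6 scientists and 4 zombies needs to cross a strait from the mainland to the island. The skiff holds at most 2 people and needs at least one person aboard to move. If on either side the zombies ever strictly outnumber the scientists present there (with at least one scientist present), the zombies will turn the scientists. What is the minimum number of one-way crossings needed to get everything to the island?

Counting alone: each trip to the island takes at most 2 across and each return brings at least 1 back, so after t trips out (and t−1 returns) at most 2t − (t−1) of the 10 are across; that first reaches 10 at t = 9, so at least 17 crossings are needed.
The plan below uses exactly 17 crossings, so it is optimal:
1. 2 zombies → the island.  (the mainland: 6S 2Z; the island: 0S 2Z)
2. 1 zombie ← the mainland.  (the mainland: 6S 3Z; the island: 0S 1Z)
3. 2 zombies → the island.  (the mainland: 6S 1Z; the island: 0S 3Z)
4. 1 zombie ← the mainland.  (the mainland: 6S 2Z; the island: 0S 2Z)
5. 2 scientists → the island.  (the mainland: 4S 2Z; the island: 2S 2Z)
6. 1 zombie ← the mainland.  (the mainland: 4S 3Z; the island: 2S 1Z)
7. 1 scientist and 1 zombie → the island.  (the mainland: 3S 2Z; the island: 3S 2Z)
8. 1 zombie ← the mainland.  (the mainland: 3S 3Z; the island: 3S 1Z)
9. 2 zombies → the island.  (the mainland: 3S 1Z; the island: 3S 3Z)
10. 1 zombie ← the mainland.  (the mainland: 3S 2Z; the island: 3S 2Z)
11. 1 scientist and 1 zombie → the island.  (the mainland: 2S 1Z; the island: 4S 3Z)
12. 1 zombie ← the mainland.  (the mainland: 2S 2Z; the island: 4S 2Z)
13. 2 zombies → the island.  (the mainland: 2S 0Z; the island: 4S 4Z)
14. 1 zombie ← the mainland.  (the mainland: 2S 1Z; the island: 4S 3Z)
15. 1 scientist and 1 zombie → the island.  (the mainland: 1S 0Z; the island: 5S 4Z)
16. 1 zombie ← the mainland.  (the mainland: 1S 1Z; the island: 5S 3Z)
17. 1 scientist and 1 zombie → the island.  (the mainland: 0S 0Z; the island: 6S 4Z)

17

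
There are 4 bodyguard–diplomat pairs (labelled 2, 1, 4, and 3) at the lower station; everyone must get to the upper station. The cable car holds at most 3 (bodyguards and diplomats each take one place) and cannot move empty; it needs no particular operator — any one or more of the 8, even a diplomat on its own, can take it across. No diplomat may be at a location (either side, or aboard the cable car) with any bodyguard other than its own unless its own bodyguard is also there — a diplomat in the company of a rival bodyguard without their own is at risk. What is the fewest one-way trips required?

Counting alone: each trip to the upper station takes at most 3 across and each return brings at least 1 back, so after t trips out (and t−1 returns) at most 3t − (t−1) of the 8 are across; that first reaches 8 at t = 4, so at least 7 crossings are needed.
The safety rule pushes this higher. Following every safe sequence of crossings, the most of the 8 that can be at the upper station as the cable car arrives there on crossing 7 is 7 — never all 8.
So no plan with fewer than 9 crossings exists, and this one achieves 9:
1. bodyguard 2 and diplomat 2 cross → the upper station.
2. bodyguard 2 crosses ← the lower station.
3. bodyguard 1, bodyguard 2, and diplomat 1 cross → the upper station.
4. bodyguard 2 and diplomat 2 cross ← the lower station.
5. bodyguard 2, bodyguard 3, and bodyguard 4 cross → the upper station.
6. diplomat 1 crosses ← the lower station.
7. diplomat 1 and diplomat 2 cross → the upper station.
8. diplomat 2 crosses ← the lower station.
9. diplomat 2, diplomat 3, and diplomat 4 cross → the upper station.

9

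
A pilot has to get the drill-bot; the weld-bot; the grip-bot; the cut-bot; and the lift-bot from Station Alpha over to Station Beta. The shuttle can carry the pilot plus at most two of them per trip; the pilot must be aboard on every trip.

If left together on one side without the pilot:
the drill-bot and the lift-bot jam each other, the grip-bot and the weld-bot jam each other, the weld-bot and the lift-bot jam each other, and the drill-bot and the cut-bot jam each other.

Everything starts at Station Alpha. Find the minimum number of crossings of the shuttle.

7

Counting alone: the pilot can take at most 2 across per trip to Station Beta, so moving all 5 needs at least 3 loaded trips out, with a return between consecutive ones — at least 5 crossings.
The safety rule pushes this higher. Following every safe sequence of crossings, the most of the 5 that can be at Station Beta as the shuttle arrives there on crossing 5 is 4 — never all 5.
So no plan with fewer than 7 crossings exists, and this one achieves 7:
1. Pilot goes to Station Beta with the drill-bot and the weld-bot.
2. Pilot goes back to Station Alpha alone.
3. Pilot goes to Station Beta with the grip-bot.
4. Pilot goes back to Station Alpha with the weld-bot.
5. Pilot goes to Station Beta with the cut-bot and the lift-bot.
6. Pilot goes back to Station Alpha with the drill-bot.
7. Pilot goes to Station Beta with the drill-bot and the weld-bot.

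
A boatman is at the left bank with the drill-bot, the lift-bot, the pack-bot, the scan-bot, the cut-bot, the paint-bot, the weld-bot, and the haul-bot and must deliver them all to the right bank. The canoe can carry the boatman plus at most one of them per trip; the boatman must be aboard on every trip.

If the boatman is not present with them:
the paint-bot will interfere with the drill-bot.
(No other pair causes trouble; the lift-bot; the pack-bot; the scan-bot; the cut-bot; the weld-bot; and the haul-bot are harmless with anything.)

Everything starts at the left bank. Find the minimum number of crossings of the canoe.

Counting alone: the boatman can take at most 1 across per trip to the right bank, so moving all 8 needs at least 8 loaded trips out, with a return between consecutive ones — at least 15 crossings.
The plan below uses exactly 15 crossings, so it is optimal:
1. Boatman goes to the right bank with the drill-bot.  [the left bank: the cut-bot, the haul-bot, the lift-bot, the pack-bot, the paint-bot, the scan-bot, the weld-bot | the right bank: the drill-bot]
2. Boatman goes back to the left bank alone.  [the left bank: the cut-bot, the haul-bot, the lift-bot, the pack-bot, the paint-bot, the scan-bot, the weld-bot | the right bank: the drill-bot]
3. Boatman goes to the right bank with the lift-bot.  [the left bank: the cut-bot, the haul-bot, the pack-bot, the paint-bot, the scan-bot, the weld-bot | the right bank: the drill-bot, the lift-bot]
4. Boatman goes back to the left bank alone.  [the left bank: the cut-bot, the haul-bot, the pack-bot, the paint-bot, the scan-bot, the weld-bot | the right bank: the drill-bot, the lift-bot]
5. Boatman goes to the right bank with the pack-bot.  [the left bank: the cut-bot, the haul-bot, the paint-bot, the scan-bot, the weld-bot | the right bank: the drill-bot, the lift-bot, the pack-bot]
6. Boatman goes back to the left bank alone.  [the left bank: the cut-bot, the haul-bot, the paint-bot, the scan-bot, the weld-bot | the right bank: the drill-bot, the lift-bot, the pack-bot]
7. Boatman goes to the right bank with the scan-bot.  [the left bank: the cut-bot, the haul-bot, the paint-bot, the weld-bot | the right bank: the drill-bot, the lift-bot, the pack-bot, the scan-bot]
8. Boatman goes back to the left bank alone.  [the left bank: the cut-bot, the haul-bot, the paint-bot, the weld-bot | the right bank: the drill-bot, the lift-bot, the pack-bot, the scan-bot]
9. Boatman goes to the right bank with the cut-bot.  [the left bank: the haul-bot, the paint-bot, the weld-bot | the right bank: the cut-bot, the drill-bot, the lift-bot, the pack-bot, the scan-bot]
10. Boatman goes back to the left bank alone.  [the left bank: the haul-bot, the paint-bot, the weld-bot | the right bank: the cut-bot, the drill-bot, the lift-bot, the pack-bot, the scan-bot]
11. Boatman goes to the right bank with the weld-bot.  [the left bank: the haul-bot, the paint-bot | the right bank: the cut-bot, the drill-bot, the lift-bot, the pack-bot, the scan-bot, the weld-bot]
12. Boatman goes back to the left bank alone.  [the left bank: the haul-bot, the paint-bot | the right bank: the cut-bot, the drill-bot, the lift-bot, the pack-bot, the scan-bot, the weld-bot]
13. Boatman goes to the right bank with the haul-bot.  [the left bank: the paint-bot | the right bank: the cut-bot, the drill-bot, the haul-bot, the lift-bot, the pack-bot, the scan-bot, the weld-bot]
14. Boatman goes back to the left bank alone.  [the left bank: the paint-bot | the right bank: the cut-bot, the drill-bot, the haul-bot, the lift-bot, the pack-bot, the scan-bot, the weld-bot]
15. Boatman goes to the right bank with the paint-bot.  [the left bank: — | the right bank: the cut-bot, the drill-bot, the haul-bot, the lift-bot, the pack-bot, the paint-bot, the scan-bot, the weld-bot]

15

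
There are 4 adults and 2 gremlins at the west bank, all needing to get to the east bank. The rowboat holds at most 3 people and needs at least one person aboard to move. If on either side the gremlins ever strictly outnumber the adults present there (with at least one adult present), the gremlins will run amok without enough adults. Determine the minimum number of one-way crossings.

5

Counting alone: each trip to the east bank takes at most 3 across and each return brings at least 1 back, so after t trips out (and t−1 returns) at most 3t − (t−1) of the 6 are across; that first reaches 6 at t = 3, so at least 5 crossings are needed.
The plan below uses exactly 5 crossings, so it is optimal:
1. 2 gremlins → the east bank.  (the west bank: 4A 0G; the east bank: 0A 2G)
2. 1 gremlin ← the west bank.  (the west bank: 4A 1G; the east bank: 0A 1G)
3. 2 adults and 1 gremlin → the east bank.  (the west bank: 2A 0G; the east bank: 2A 2G)
4. 1 gremlin ← the west bank.  (the west bank: 2A 1G; the east bank: 2A 1G)
5. 2 adults and 1 gremlin → the east bank.  (the west bank: 0A 0G; the east bank: 4A 2G)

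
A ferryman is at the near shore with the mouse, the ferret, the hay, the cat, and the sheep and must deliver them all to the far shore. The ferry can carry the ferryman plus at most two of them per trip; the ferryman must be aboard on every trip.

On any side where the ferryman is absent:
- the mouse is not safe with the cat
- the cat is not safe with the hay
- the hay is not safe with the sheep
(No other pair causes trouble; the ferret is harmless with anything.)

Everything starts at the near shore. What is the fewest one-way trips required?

5

Counting alone: the ferryman can take at most 2 across per trip to the far shore, so moving all 5 needs at least 3 loaded trips out, with a return between consecutive ones — at least 5 crossings.
The plan below uses exactly 5 crossings, so it is optimal:
1. Ferryman goes to the far shore with the hay and the mouse.
2. Ferryman goes back to the near shore alone.
3. Ferryman goes to the far shore with the ferret.
4. Ferryman goes back to the near shore alone.
5. Ferryman goes to the far shore with the cat and the sheep.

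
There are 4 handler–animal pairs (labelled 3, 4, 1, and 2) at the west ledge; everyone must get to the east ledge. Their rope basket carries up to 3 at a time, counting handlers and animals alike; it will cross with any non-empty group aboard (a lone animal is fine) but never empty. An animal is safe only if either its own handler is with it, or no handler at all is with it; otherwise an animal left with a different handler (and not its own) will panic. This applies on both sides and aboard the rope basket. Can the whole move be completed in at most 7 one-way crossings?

Counting alone: each trip to the east ledge takes at most 3 across and each return brings at least 1 back, so after t trips out (and t−1 returns) at most 3t − (t−1) of the 8 are across; that first reaches 8 at t = 4, so at least 7 crossings are needed.
The safety rule pushes this higher. Following every safe sequence of crossings, the most of the 8 that can be at the east ledge as the rope basket arrives there on crossing 7 is 7 — never all 8.
So the move cannot be finished within 7 crossings. (The shortest complete plan takes 9:)
1. animal 3 and handler 3 cross → the east ledge.
2. handler 3 crosses ← the west ledge.
3. animal 4, handler 3, and handler 4 cross → the east ledge.
4. animal 3 and handler 3 cross ← the west ledge.
5. handler 1, handler 2, and handler 3 cross → the east ledge.
6. animal 4 crosses ← the west ledge.
7. animal 3 and animal 4 cross → the east ledge.
8. animal 3 crosses ← the west ledge.
9. animal 1, animal 2, and animal 3 cross → the east ledge.

No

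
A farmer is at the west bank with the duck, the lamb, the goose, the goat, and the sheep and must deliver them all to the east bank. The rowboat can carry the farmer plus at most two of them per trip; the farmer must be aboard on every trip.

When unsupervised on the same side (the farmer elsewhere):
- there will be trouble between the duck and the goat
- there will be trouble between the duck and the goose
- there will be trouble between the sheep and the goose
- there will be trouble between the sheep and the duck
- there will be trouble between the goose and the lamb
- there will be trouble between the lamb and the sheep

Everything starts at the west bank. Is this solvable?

No

Whatever the first load, the items left behind include a forbidden pair without the farmer. No opening move is safe, so no plan exists.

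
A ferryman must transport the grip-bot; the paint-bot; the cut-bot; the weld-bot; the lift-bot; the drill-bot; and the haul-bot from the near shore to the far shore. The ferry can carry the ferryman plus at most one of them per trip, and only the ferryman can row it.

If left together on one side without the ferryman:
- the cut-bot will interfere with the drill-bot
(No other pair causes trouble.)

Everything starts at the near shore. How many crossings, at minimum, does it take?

13

Counting alone: the ferryman can take at most 1 across per trip to the far shore, so moving all 7 needs at least 7 loaded trips out, with a return between consecutive ones — at least 13 crossings.
The plan below uses exactly 13 crossings, so it is optimal:
1. Ferryman goes to the far shore with the cut-bot.  [the near shore: the drill-bot, the grip-bot, the haul-bot, the lift-bot, the paint-bot, the weld-bot | the far shore: the cut-bot]
2. Ferryman goes back to the near shore alone.  [the near shore: the drill-bot, the grip-bot, the haul-bot, the lift-bot, the paint-bot, the weld-bot | the far shore: the cut-bot]
3. Ferryman goes to the far shore with the grip-bot.  [the near shore: the drill-bot, the haul-bot, the lift-bot, the paint-bot, the weld-bot | the far shore: the cut-bot, the grip-bot]
4. Ferryman goes back to the near shore alone.  [the near shore: the drill-bot, the haul-bot, the lift-bot, the paint-bot, the weld-bot | the far shore: the cut-bot, the grip-bot]
5. Ferryman goes to the far shore with the paint-bot.  [the near shore: the drill-bot, the haul-bot, the lift-bot, the weld-bot | the far shore: the cut-bot, the grip-bot, the paint-bot]
6. Ferryman goes back to the near shore alone.  [the near shore: the drill-bot, the haul-bot, the lift-bot, the weld-bot | the far shore: the cut-bot, the grip-bot, the paint-bot]
7. Ferryman goes to the far shore with the weld-bot.  [the near shore: the drill-bot, the haul-bot, the lift-bot | the far shore: the cut-bot, the grip-bot, the paint-bot, the weld-bot]
8. Ferryman goes back to the near shore alone.  [the near shore: the drill-bot, the haul-bot, the lift-bot | the far shore: the cut-bot, the grip-bot, the paint-bot, the weld-bot]
9. Ferryman goes to the far shore with the lift-bot.  [the near shore: the drill-bot, the haul-bot | the far shore: the cut-bot, the grip-bot, the lift-bot, the paint-bot, the weld-bot]
10. Ferryman goes back to the near shore alone.  [the near shore: the drill-bot, the haul-bot | the far shore: the cut-bot, the grip-bot, the lift-bot, the paint-bot, the weld-bot]
11. Ferryman goes to the far shore with the haul-bot.  [the near shore: the drill-bot | the far shore: the cut-bot, the grip-bot, the haul-bot, the lift-bot, the paint-bot, the weld-bot]
12. Ferryman goes back to the near shore alone.  [the near shore: the drill-bot | the far shore: the cut-bot, the grip-bot, the haul-bot, the lift-bot, the paint-bot, the weld-bot]
13. Ferryman goes to the far shore with the drill-bot.  [the near shore: — | the far shore: the cut-bot, the drill-bot, the grip-bot, the haul-bot, the lift-bot, the paint-bot, the weld-bot]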